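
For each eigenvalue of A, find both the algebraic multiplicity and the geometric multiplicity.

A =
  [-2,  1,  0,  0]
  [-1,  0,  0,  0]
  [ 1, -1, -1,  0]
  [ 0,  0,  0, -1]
λ = -1: alg = 4, geom = 3

Step 1 — factor the characteristic polynomial to read off the algebraic multiplicities:
  χ_A(x) = (x + 1)^4

Step 2 — compute geometric multiplicities via the rank-nullity identity g(λ) = n − rank(A − λI):
  rank(A − (-1)·I) = 1, so dim ker(A − (-1)·I) = n − 1 = 3

Summary:
  λ = -1: algebraic multiplicity = 4, geometric multiplicity = 3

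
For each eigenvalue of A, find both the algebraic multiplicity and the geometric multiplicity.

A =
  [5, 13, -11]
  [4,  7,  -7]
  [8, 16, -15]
λ = -1: alg = 3, geom = 1

Step 1 — factor the characteristic polynomial to read off the algebraic multiplicities:
  χ_A(x) = (x + 1)^3

Step 2 — compute geometric multiplicities via the rank-nullity identity g(λ) = n − rank(A − λI):
  rank(A − (-1)·I) = 2, so dim ker(A − (-1)·I) = n − 2 = 1

Summary:
  λ = -1: algebraic multiplicity = 3, geometric multiplicity = 1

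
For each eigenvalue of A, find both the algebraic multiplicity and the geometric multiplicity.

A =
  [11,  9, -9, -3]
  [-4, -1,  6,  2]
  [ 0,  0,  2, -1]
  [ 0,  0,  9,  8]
λ = 5: alg = 4, geom = 2

Step 1 — factor the characteristic polynomial to read off the algebraic multiplicities:
  χ_A(x) = (x - 5)^4

Step 2 — compute geometric multiplicities via the rank-nullity identity g(λ) = n − rank(A − λI):
  rank(A − (5)·I) = 2, so dim ker(A − (5)·I) = n − 2 = 2

Summary:
  λ = 5: algebraic multiplicity = 4, geometric multiplicity = 2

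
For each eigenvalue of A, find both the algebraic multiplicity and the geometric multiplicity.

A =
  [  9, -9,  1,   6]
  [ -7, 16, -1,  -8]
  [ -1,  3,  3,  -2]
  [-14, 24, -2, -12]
λ = 4: alg = 4, geom = 2

Step 1 — factor the characteristic polynomial to read off the algebraic multiplicities:
  χ_A(x) = (x - 4)^4

Step 2 — compute geometric multiplicities via the rank-nullity identity g(λ) = n − rank(A − λI):
  rank(A − (4)·I) = 2, so dim ker(A − (4)·I) = n − 2 = 2

Summary:
  λ = 4: algebraic multiplicity = 4, geometric multiplicity = 2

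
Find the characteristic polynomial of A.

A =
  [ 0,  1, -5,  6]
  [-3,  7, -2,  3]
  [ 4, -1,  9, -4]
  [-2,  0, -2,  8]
x^4 - 24*x^3 + 216*x^2 - 864*x + 1296

Expanding det(x·I − A) (e.g. by cofactor expansion or by noting that A is similar to its Jordan form J, which has the same characteristic polynomial as A) gives
  χ_A(x) = x^4 - 24*x^3 + 216*x^2 - 864*x + 1296
which factors as (x - 6)^4. The eigenvalues (with algebraic multiplicities) are λ = 6 with multiplicity 4.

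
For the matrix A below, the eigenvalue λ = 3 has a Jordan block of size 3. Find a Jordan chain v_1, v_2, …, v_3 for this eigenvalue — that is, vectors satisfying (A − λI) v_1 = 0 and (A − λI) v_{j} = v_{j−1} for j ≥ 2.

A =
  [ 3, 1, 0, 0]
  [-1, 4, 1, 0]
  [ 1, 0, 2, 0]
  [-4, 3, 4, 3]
A Jordan chain for λ = 3 of length 3:
v_1 = (-1, 0, -1, 1)ᵀ
v_2 = (0, -1, 1, -4)ᵀ
v_3 = (1, 0, 0, 0)ᵀ

Let N = A − (3)·I. We want v_3 with N^3 v_3 = 0 but N^2 v_3 ≠ 0; then v_{j-1} := N · v_j for j = 3, …, 2.

Pick v_3 = (1, 0, 0, 0)ᵀ.
Then v_2 = N · v_3 = (0, -1, 1, -4)ᵀ.
Then v_1 = N · v_2 = (-1, 0, -1, 1)ᵀ.

Sanity check: (A − (3)·I) v_1 = (0, 0, 0, 0)ᵀ = 0. ✓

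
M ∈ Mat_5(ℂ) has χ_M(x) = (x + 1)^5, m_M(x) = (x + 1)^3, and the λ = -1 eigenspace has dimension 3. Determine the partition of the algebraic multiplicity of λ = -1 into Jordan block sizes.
Block sizes for λ = -1: [3, 1, 1]

Step 1 — from the characteristic polynomial, algebraic multiplicity of λ = -1 is 5. From dim ker(M − (-1)·I) = 3, there are exactly 3 Jordan blocks for λ = -1.
Step 2 — from the minimal polynomial, the factor (x + 1)^3 tells us the largest block for λ = -1 has size 3.
Step 3 — with total size 5, 3 blocks, and largest block 3, the block sizes (in nonincreasing order) are [3, 1, 1].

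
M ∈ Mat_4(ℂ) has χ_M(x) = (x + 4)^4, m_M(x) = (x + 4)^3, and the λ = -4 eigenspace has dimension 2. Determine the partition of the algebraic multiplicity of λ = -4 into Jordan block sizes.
Block sizes for λ = -4: [3, 1]

Step 1 — from the characteristic polynomial, algebraic multiplicity of λ = -4 is 4. From dim ker(M − (-4)·I) = 2, there are exactly 2 Jordan blocks for λ = -4.
Step 2 — from the minimal polynomial, the factor (x + 4)^3 tells us the largest block for λ = -4 has size 3.
Step 3 — with total size 4, 2 blocks, and largest block 3, the block sizes (in nonincreasing order) are [3, 1].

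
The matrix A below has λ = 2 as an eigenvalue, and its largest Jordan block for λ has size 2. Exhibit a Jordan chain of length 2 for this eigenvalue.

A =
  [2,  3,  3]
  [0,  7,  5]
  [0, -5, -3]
A Jordan chain for λ = 2 of length 2:
v_1 = (3, 5, -5)ᵀ
v_2 = (0, 1, 0)ᵀ

Let N = A − (2)·I. We want v_2 with N^2 v_2 = 0 but N^1 v_2 ≠ 0; then v_{j-1} := N · v_j for j = 2, …, 2.

Pick v_2 = (0, 1, 0)ᵀ.
Then v_1 = N · v_2 = (3, 5, -5)ᵀ.

Sanity check: (A − (2)·I) v_1 = (0, 0, 0)ᵀ = 0. ✓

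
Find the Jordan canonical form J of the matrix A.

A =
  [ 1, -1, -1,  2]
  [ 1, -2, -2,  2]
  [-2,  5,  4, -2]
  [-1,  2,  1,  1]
J_3(1) ⊕ J_1(1)

The characteristic polynomial is
  det(x·I − A) = x^4 - 4*x^3 + 6*x^2 - 4*x + 1 = (x - 1)^4

Eigenvalues and multiplicities (the geometric multiplicity of λ is n − rank(A − λI), which equals the number of Jordan blocks for λ):
  λ = 1: algebraic multiplicity = 4, geometric multiplicity = 2

Determining the block sizes for each eigenvalue:
  λ = 1: with am = 4 and gm = 2, the partition is not yet determined (e.g. several partitions of 4 into 2 parts exist). Let N = A − (1)·I. Computing rank(N^1) = 2, rank(N^2) = 1, rank(N^3) = 0; the number of blocks of size ≥ j is rank(N^{j−1}) − rank(N^j), giving [2, 1, 1]. So we have 1 block(s) of size 3, 1 block(s) of size 1 → block sizes [3, 1]

Assembling the blocks gives a Jordan form
J =
  [1, 1, 0, 0]
  [0, 1, 1, 0]
  [0, 0, 1, 0]
  [0, 0, 0, 1]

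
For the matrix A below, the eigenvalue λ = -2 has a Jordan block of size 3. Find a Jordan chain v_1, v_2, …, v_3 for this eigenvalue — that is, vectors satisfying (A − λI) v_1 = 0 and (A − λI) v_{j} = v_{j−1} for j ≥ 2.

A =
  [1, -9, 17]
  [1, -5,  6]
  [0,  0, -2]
A Jordan chain for λ = -2 of length 3:
v_1 = (-3, -1, 0)ᵀ
v_2 = (17, 6, 0)ᵀ
v_3 = (0, 0, 1)ᵀ

Let N = A − (-2)·I. We want v_3 with N^3 v_3 = 0 but N^2 v_3 ≠ 0; then v_{j-1} := N · v_j for j = 3, …, 2.

Pick v_3 = (0, 0, 1)ᵀ.
Then v_2 = N · v_3 = (17, 6, 0)ᵀ.
Then v_1 = N · v_2 = (-3, -1, 0)ᵀ.

Sanity check: (A − (-2)·I) v_1 = (0, 0, 0)ᵀ = 0. ✓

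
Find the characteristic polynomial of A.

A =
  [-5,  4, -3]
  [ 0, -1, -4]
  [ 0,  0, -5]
x^3 + 11*x^2 + 35*x + 25

Expanding det(x·I − A) (e.g. by cofactor expansion or by noting that A is similar to its Jordan form J, which has the same characteristic polynomial as A) gives
  χ_A(x) = x^3 + 11*x^2 + 35*x + 25
which factors as (x + 1)*(x + 5)^2. The eigenvalues (with algebraic multiplicities) are λ = -5 with multiplicity 2, λ = -1 with multiplicity 1.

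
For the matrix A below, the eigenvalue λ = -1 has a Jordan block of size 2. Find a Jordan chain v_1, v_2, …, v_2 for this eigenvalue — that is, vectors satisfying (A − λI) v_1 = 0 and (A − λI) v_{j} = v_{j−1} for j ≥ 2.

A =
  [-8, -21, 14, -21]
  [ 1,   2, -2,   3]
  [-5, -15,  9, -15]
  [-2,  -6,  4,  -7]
A Jordan chain for λ = -1 of length 2:
v_1 = (-7, 1, -5, -2)ᵀ
v_2 = (1, 0, 0, 0)ᵀ

Let N = A − (-1)·I. We want v_2 with N^2 v_2 = 0 but N^1 v_2 ≠ 0; then v_{j-1} := N · v_j for j = 2, …, 2.

Pick v_2 = (1, 0, 0, 0)ᵀ.
Then v_1 = N · v_2 = (-7, 1, -5, -2)ᵀ.

Sanity check: (A − (-1)·I) v_1 = (0, 0, 0, 0)ᵀ = 0. ✓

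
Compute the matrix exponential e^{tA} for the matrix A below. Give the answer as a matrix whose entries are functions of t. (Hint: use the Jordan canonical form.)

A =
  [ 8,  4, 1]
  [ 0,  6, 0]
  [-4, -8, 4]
e^{tA} =
  [2*t*exp(6*t) + exp(6*t), 4*t*exp(6*t), t*exp(6*t)]
  [0, exp(6*t), 0]
  [-4*t*exp(6*t), -8*t*exp(6*t), -2*t*exp(6*t) + exp(6*t)]

Strategy: write A = P · J · P⁻¹ where J is a Jordan canonical form, so e^{tA} = P · e^{tJ} · P⁻¹, and e^{tJ} can be computed block-by-block.

A has Jordan form
J =
  [6, 1, 0]
  [0, 6, 0]
  [0, 0, 6]
(up to reordering of blocks).

Per-block formulas:
  For a 2×2 Jordan block J_2(6): exp(t · J_2(6)) = e^(6t)·(I + t·N), where N is the 2×2 nilpotent shift.
  For a 1×1 block at λ = 6: exp(t · [6]) = [e^(6t)].

After assembling e^{tJ} and conjugating by P, we get:

e^{tA} =
  [2*t*exp(6*t) + exp(6*t), 4*t*exp(6*t), t*exp(6*t)]
  [0, exp(6*t), 0]
  [-4*t*exp(6*t), -8*t*exp(6*t), -2*t*exp(6*t) + exp(6*t)]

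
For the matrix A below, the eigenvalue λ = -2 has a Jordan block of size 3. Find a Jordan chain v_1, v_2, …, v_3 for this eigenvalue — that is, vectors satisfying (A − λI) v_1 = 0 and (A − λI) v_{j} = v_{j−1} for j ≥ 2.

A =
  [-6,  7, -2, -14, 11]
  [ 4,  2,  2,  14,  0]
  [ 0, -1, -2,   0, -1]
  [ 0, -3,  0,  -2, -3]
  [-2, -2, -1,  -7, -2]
A Jordan chain for λ = -2 of length 3:
v_1 = (22, 0, -2, -6, 0)ᵀ
v_2 = (-4, 4, 0, 0, -2)ᵀ
v_3 = (1, 0, 0, 0, 0)ᵀ

Let N = A − (-2)·I. We want v_3 with N^3 v_3 = 0 but N^2 v_3 ≠ 0; then v_{j-1} := N · v_j for j = 3, …, 2.

Pick v_3 = (1, 0, 0, 0, 0)ᵀ.
Then v_2 = N · v_3 = (-4, 4, 0, 0, -2)ᵀ.
Then v_1 = N · v_2 = (22, 0, -2, -6, 0)ᵀ.

Sanity check: (A − (-2)·I) v_1 = (0, 0, 0, 0, 0)ᵀ = 0. ✓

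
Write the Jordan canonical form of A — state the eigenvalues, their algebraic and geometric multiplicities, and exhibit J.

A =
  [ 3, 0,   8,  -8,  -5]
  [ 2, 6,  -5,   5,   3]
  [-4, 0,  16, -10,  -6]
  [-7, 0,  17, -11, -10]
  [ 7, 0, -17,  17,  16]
J_3(6) ⊕ J_1(6) ⊕ J_1(6)

The characteristic polynomial is
  det(x·I − A) = x^5 - 30*x^4 + 360*x^3 - 2160*x^2 + 6480*x - 7776 = (x - 6)^5

Eigenvalues and multiplicities (the geometric multiplicity of λ is n − rank(A − λI), which equals the number of Jordan blocks for λ):
  λ = 6: algebraic multiplicity = 5, geometric multiplicity = 3

Determining the block sizes for each eigenvalue:
  λ = 6: with am = 5 and gm = 3, the partition is not yet determined (e.g. several partitions of 5 into 3 parts exist). Let N = A − (6)·I. Computing rank(N^1) = 2, rank(N^2) = 1, rank(N^3) = 0; the number of blocks of size ≥ j is rank(N^{j−1}) − rank(N^j), giving [3, 1, 1]. So we have 1 block(s) of size 3, 2 block(s) of size 1 → block sizes [3, 1, 1]

Assembling the blocks gives a Jordan form
J =
  [6, 1, 0, 0, 0]
  [0, 6, 1, 0, 0]
  [0, 0, 6, 0, 0]
  [0, 0, 0, 6, 0]
  [0, 0, 0, 0, 6]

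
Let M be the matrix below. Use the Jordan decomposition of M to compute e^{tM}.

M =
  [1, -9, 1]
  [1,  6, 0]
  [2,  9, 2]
e^{tM} =
  [-3*t^2*exp(3*t)/2 - 2*t*exp(3*t) + exp(3*t), -9*t*exp(3*t), -3*t^2*exp(3*t)/2 + t*exp(3*t)]
  [t^2*exp(3*t)/2 + t*exp(3*t), 3*t*exp(3*t) + exp(3*t), t^2*exp(3*t)/2]
  [3*t^2*exp(3*t)/2 + 2*t*exp(3*t), 9*t*exp(3*t), 3*t^2*exp(3*t)/2 - t*exp(3*t) + exp(3*t)]

Strategy: write M = P · J · P⁻¹ where J is a Jordan canonical form, so e^{tM} = P · e^{tJ} · P⁻¹, and e^{tJ} can be computed block-by-block.

M has Jordan form
J =
  [3, 1, 0]
  [0, 3, 1]
  [0, 0, 3]
(up to reordering of blocks).

Per-block formulas:
  For a 3×3 Jordan block J_3(3): exp(t · J_3(3)) = e^(3t)·(I + t·N + (t^2/2)·N^2), where N is the 3×3 nilpotent shift.

After assembling e^{tJ} and conjugating by P, we get:

e^{tM} =
  [-3*t^2*exp(3*t)/2 - 2*t*exp(3*t) + exp(3*t), -9*t*exp(3*t), -3*t^2*exp(3*t)/2 + t*exp(3*t)]
  [t^2*exp(3*t)/2 + t*exp(3*t), 3*t*exp(3*t) + exp(3*t), t^2*exp(3*t)/2]
  [3*t^2*exp(3*t)/2 + 2*t*exp(3*t), 9*t*exp(3*t), 3*t^2*exp(3*t)/2 - t*exp(3*t) + exp(3*t)]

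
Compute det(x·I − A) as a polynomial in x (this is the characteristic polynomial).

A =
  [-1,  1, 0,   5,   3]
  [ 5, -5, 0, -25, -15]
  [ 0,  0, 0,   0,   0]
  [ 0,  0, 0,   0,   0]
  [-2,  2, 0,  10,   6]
x^5

Expanding det(x·I − A) (e.g. by cofactor expansion or by noting that A is similar to its Jordan form J, which has the same characteristic polynomial as A) gives
  χ_A(x) = x^5
which factors as x^5. The eigenvalues (with algebraic multiplicities) are λ = 0 with multiplicity 5.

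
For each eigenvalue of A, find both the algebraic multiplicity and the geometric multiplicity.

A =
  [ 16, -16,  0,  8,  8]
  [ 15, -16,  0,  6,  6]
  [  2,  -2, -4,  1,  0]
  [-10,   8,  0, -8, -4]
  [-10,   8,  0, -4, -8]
λ = -4: alg = 5, geom = 3

Step 1 — factor the characteristic polynomial to read off the algebraic multiplicities:
  χ_A(x) = (x + 4)^5

Step 2 — compute geometric multiplicities via the rank-nullity identity g(λ) = n − rank(A − λI):
  rank(A − (-4)·I) = 2, so dim ker(A − (-4)·I) = n − 2 = 3

Summary:
  λ = -4: algebraic multiplicity = 5, geometric multiplicity = 3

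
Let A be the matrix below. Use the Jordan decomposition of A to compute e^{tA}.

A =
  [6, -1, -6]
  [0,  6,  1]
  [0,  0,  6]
e^{tA} =
  [exp(6*t), -t*exp(6*t), -t^2*exp(6*t)/2 - 6*t*exp(6*t)]
  [0, exp(6*t), t*exp(6*t)]
  [0, 0, exp(6*t)]

Strategy: write A = P · J · P⁻¹ where J is a Jordan canonical form, so e^{tA} = P · e^{tJ} · P⁻¹, and e^{tJ} can be computed block-by-block.

A has Jordan form
J =
  [6, 1, 0]
  [0, 6, 1]
  [0, 0, 6]
(up to reordering of blocks).

Per-block formulas:
  For a 3×3 Jordan block J_3(6): exp(t · J_3(6)) = e^(6t)·(I + t·N + (t^2/2)·N^2), where N is the 3×3 nilpotent shift.

After assembling e^{tJ} and conjugating by P, we get:

e^{tA} =
  [exp(6*t), -t*exp(6*t), -t^2*exp(6*t)/2 - 6*t*exp(6*t)]
  [0, exp(6*t), t*exp(6*t)]
  [0, 0, exp(6*t)]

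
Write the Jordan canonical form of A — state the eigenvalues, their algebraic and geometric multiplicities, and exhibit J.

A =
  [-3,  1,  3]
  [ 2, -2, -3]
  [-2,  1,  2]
J_2(-1) ⊕ J_1(-1)

The characteristic polynomial is
  det(x·I − A) = x^3 + 3*x^2 + 3*x + 1 = (x + 1)^3

Eigenvalues and multiplicities (the geometric multiplicity of λ is n − rank(A − λI), which equals the number of Jordan blocks for λ):
  λ = -1: algebraic multiplicity = 3, geometric multiplicity = 2

Determining the block sizes for each eigenvalue:
  λ = -1: 2 blocks summing to 3 forces exactly one block of size 2 and the rest size 1 → block sizes [2, 1]

Assembling the blocks gives a Jordan form
J =
  [-1,  1,  0]
  [ 0, -1,  0]
  [ 0,  0, -1]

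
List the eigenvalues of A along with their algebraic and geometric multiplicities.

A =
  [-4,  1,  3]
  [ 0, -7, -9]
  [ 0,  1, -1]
λ = -4: alg = 3, geom = 2

Step 1 — factor the characteristic polynomial to read off the algebraic multiplicities:
  χ_A(x) = (x + 4)^3

Step 2 — compute geometric multiplicities via the rank-nullity identity g(λ) = n − rank(A − λI):
  rank(A − (-4)·I) = 1, so dim ker(A − (-4)·I) = n − 1 = 2

Summary:
  λ = -4: algebraic multiplicity = 3, geometric multiplicity = 2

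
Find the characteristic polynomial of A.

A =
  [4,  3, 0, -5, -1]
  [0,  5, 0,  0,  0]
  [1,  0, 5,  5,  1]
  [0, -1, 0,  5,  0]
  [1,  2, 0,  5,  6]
x^5 - 25*x^4 + 250*x^3 - 1250*x^2 + 3125*x - 3125

Expanding det(x·I − A) (e.g. by cofactor expansion or by noting that A is similar to its Jordan form J, which has the same characteristic polynomial as A) gives
  χ_A(x) = x^5 - 25*x^4 + 250*x^3 - 1250*x^2 + 3125*x - 3125
which factors as (x - 5)^5. The eigenvalues (with algebraic multiplicities) are λ = 5 with multiplicity 5.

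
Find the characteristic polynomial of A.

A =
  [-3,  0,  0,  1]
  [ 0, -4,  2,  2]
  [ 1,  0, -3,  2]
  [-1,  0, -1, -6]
x^4 + 16*x^3 + 96*x^2 + 256*x + 256

Expanding det(x·I − A) (e.g. by cofactor expansion or by noting that A is similar to its Jordan form J, which has the same characteristic polynomial as A) gives
  χ_A(x) = x^4 + 16*x^3 + 96*x^2 + 256*x + 256
which factors as (x + 4)^4. The eigenvalues (with algebraic multiplicities) are λ = -4 with multiplicity 4.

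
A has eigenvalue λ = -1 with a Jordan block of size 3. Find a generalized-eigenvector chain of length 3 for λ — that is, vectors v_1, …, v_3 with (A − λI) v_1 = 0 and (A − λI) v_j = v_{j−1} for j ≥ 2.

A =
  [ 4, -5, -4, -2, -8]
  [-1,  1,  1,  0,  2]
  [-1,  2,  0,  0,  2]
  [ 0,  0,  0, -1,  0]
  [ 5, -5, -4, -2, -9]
A Jordan chain for λ = -1 of length 3:
v_1 = (-6, 2, 2, 0, -6)ᵀ
v_2 = (5, -1, -1, 0, 5)ᵀ
v_3 = (1, 0, 0, 0, 0)ᵀ

Let N = A − (-1)·I. We want v_3 with N^3 v_3 = 0 but N^2 v_3 ≠ 0; then v_{j-1} := N · v_j for j = 3, …, 2.

Pick v_3 = (1, 0, 0, 0, 0)ᵀ.
Then v_2 = N · v_3 = (5, -1, -1, 0, 5)ᵀ.
Then v_1 = N · v_2 = (-6, 2, 2, 0, -6)ᵀ.

Sanity check: (A − (-1)·I) v_1 = (0, 0, 0, 0, 0)ᵀ = 0. ✓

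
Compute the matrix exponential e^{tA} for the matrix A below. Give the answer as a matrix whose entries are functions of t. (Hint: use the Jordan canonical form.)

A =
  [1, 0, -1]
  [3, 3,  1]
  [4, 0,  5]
e^{tA} =
  [-2*t*exp(3*t) + exp(3*t), 0, -t*exp(3*t)]
  [-t^2*exp(3*t) + 3*t*exp(3*t), exp(3*t), -t^2*exp(3*t)/2 + t*exp(3*t)]
  [4*t*exp(3*t), 0, 2*t*exp(3*t) + exp(3*t)]

Strategy: write A = P · J · P⁻¹ where J is a Jordan canonical form, so e^{tA} = P · e^{tJ} · P⁻¹, and e^{tJ} can be computed block-by-block.

A has Jordan form
J =
  [3, 1, 0]
  [0, 3, 1]
  [0, 0, 3]
(up to reordering of blocks).

Per-block formulas:
  For a 3×3 Jordan block J_3(3): exp(t · J_3(3)) = e^(3t)·(I + t·N + (t^2/2)·N^2), where N is the 3×3 nilpotent shift.

After assembling e^{tJ} and conjugating by P, we get:

e^{tA} =
  [-2*t*exp(3*t) + exp(3*t), 0, -t*exp(3*t)]
  [-t^2*exp(3*t) + 3*t*exp(3*t), exp(3*t), -t^2*exp(3*t)/2 + t*exp(3*t)]
  [4*t*exp(3*t), 0, 2*t*exp(3*t) + exp(3*t)]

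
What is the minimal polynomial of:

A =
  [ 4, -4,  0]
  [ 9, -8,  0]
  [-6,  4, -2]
x^2 + 4*x + 4

The characteristic polynomial is χ_A(x) = (x + 2)^3, so the eigenvalues are known. The minimal polynomial is
  m_A(x) = Π_λ (x − λ)^{k_λ}
where k_λ is the size of the *largest* Jordan block for λ (equivalently, the smallest k with (A − λI)^k v = 0 for every generalised eigenvector v of λ).

  λ = -2: largest Jordan block has size 2, contributing (x + 2)^2

So m_A(x) = (x + 2)^2 = x^2 + 4*x + 4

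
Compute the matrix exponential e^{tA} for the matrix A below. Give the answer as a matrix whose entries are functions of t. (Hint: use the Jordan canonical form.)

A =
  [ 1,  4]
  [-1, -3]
e^{tA} =
  [2*t*exp(-t) + exp(-t), 4*t*exp(-t)]
  [-t*exp(-t), -2*t*exp(-t) + exp(-t)]

Strategy: write A = P · J · P⁻¹ where J is a Jordan canonical form, so e^{tA} = P · e^{tJ} · P⁻¹, and e^{tJ} can be computed block-by-block.

A has Jordan form
J =
  [-1,  1]
  [ 0, -1]
(up to reordering of blocks).

Per-block formulas:
  For a 2×2 Jordan block J_2(-1): exp(t · J_2(-1)) = e^(-1t)·(I + t·N), where N is the 2×2 nilpotent shift.

After assembling e^{tJ} and conjugating by P, we get:

e^{tA} =
  [2*t*exp(-t) + exp(-t), 4*t*exp(-t)]
  [-t*exp(-t), -2*t*exp(-t) + exp(-t)]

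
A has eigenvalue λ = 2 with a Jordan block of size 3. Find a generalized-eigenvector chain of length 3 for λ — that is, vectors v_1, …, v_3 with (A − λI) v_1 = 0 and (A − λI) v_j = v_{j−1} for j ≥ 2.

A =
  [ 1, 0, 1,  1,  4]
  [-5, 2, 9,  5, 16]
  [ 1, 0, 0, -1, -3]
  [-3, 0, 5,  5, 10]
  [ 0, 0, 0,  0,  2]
A Jordan chain for λ = 2 of length 3:
v_1 = (-1, -1, 0, -1, 0)ᵀ
v_2 = (-1, -5, 1, -3, 0)ᵀ
v_3 = (1, 0, 0, 0, 0)ᵀ

Let N = A − (2)·I. We want v_3 with N^3 v_3 = 0 but N^2 v_3 ≠ 0; then v_{j-1} := N · v_j for j = 3, …, 2.

Pick v_3 = (1, 0, 0, 0, 0)ᵀ.
Then v_2 = N · v_3 = (-1, -5, 1, -3, 0)ᵀ.
Then v_1 = N · v_2 = (-1, -1, 0, -1, 0)ᵀ.

Sanity check: (A − (2)·I) v_1 = (0, 0, 0, 0, 0)ᵀ = 0. ✓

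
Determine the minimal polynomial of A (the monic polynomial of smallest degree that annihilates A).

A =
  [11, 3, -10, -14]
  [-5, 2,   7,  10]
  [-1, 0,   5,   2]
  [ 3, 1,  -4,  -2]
x^3 - 12*x^2 + 48*x - 64

The characteristic polynomial is χ_A(x) = (x - 4)^4, so the eigenvalues are known. The minimal polynomial is
  m_A(x) = Π_λ (x − λ)^{k_λ}
where k_λ is the size of the *largest* Jordan block for λ (equivalently, the smallest k with (A − λI)^k v = 0 for every generalised eigenvector v of λ).

  λ = 4: largest Jordan block has size 3, contributing (x − 4)^3

So m_A(x) = (x - 4)^3 = x^3 - 12*x^2 + 48*x - 64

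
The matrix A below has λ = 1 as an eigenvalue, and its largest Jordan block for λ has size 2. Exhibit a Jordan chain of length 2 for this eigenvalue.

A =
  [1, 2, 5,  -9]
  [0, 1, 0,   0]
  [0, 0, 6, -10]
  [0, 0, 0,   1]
A Jordan chain for λ = 1 of length 2:
v_1 = (2, 0, 0, 0)ᵀ
v_2 = (0, 1, 0, 0)ᵀ

Let N = A − (1)·I. We want v_2 with N^2 v_2 = 0 but N^1 v_2 ≠ 0; then v_{j-1} := N · v_j for j = 2, …, 2.

Pick v_2 = (0, 1, 0, 0)ᵀ.
Then v_1 = N · v_2 = (2, 0, 0, 0)ᵀ.

Sanity check: (A − (1)·I) v_1 = (0, 0, 0, 0)ᵀ = 0. ✓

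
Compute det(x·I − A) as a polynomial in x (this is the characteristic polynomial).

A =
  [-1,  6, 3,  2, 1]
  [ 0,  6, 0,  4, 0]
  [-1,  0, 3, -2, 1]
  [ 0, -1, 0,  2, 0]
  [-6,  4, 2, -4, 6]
x^5 - 16*x^4 + 96*x^3 - 256*x^2 + 256*x

Expanding det(x·I − A) (e.g. by cofactor expansion or by noting that A is similar to its Jordan form J, which has the same characteristic polynomial as A) gives
  χ_A(x) = x^5 - 16*x^4 + 96*x^3 - 256*x^2 + 256*x
which factors as x*(x - 4)^4. The eigenvalues (with algebraic multiplicities) are λ = 0 with multiplicity 1, λ = 4 with multiplicity 4.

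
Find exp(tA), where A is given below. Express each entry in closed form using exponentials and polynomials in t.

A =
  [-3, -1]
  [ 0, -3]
e^{tA} =
  [exp(-3*t), -t*exp(-3*t)]
  [0, exp(-3*t)]

Strategy: write A = P · J · P⁻¹ where J is a Jordan canonical form, so e^{tA} = P · e^{tJ} · P⁻¹, and e^{tJ} can be computed block-by-block.

A has Jordan form
J =
  [-3,  1]
  [ 0, -3]
(up to reordering of blocks).

Per-block formulas:
  For a 2×2 Jordan block J_2(-3): exp(t · J_2(-3)) = e^(-3t)·(I + t·N), where N is the 2×2 nilpotent shift.

After assembling e^{tJ} and conjugating by P, we get:

e^{tA} =
  [exp(-3*t), -t*exp(-3*t)]
  [0, exp(-3*t)]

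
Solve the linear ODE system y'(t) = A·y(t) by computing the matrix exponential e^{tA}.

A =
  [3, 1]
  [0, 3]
e^{tA} =
  [exp(3*t), t*exp(3*t)]
  [0, exp(3*t)]

Strategy: write A = P · J · P⁻¹ where J is a Jordan canonical form, so e^{tA} = P · e^{tJ} · P⁻¹, and e^{tJ} can be computed block-by-block.

A has Jordan form
J =
  [3, 1]
  [0, 3]
(up to reordering of blocks).

Per-block formulas:
  For a 2×2 Jordan block J_2(3): exp(t · J_2(3)) = e^(3t)·(I + t·N), where N is the 2×2 nilpotent shift.

After assembling e^{tJ} and conjugating by P, we get:

e^{tA} =
  [exp(3*t), t*exp(3*t)]
  [0, exp(3*t)]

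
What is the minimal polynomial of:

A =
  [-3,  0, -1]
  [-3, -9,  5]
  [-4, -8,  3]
x^3 + 9*x^2 + 27*x + 27

The characteristic polynomial is χ_A(x) = (x + 3)^3, so the eigenvalues are known. The minimal polynomial is
  m_A(x) = Π_λ (x − λ)^{k_λ}
where k_λ is the size of the *largest* Jordan block for λ (equivalently, the smallest k with (A − λI)^k v = 0 for every generalised eigenvector v of λ).

  λ = -3: largest Jordan block has size 3, contributing (x + 3)^3

So m_A(x) = (x + 3)^3 = x^3 + 9*x^2 + 27*x + 27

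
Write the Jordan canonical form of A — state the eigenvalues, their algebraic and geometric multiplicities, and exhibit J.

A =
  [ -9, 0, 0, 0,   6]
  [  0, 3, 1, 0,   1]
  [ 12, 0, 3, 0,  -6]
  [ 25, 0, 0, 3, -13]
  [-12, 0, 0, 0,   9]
J_1(-3) ⊕ J_2(3) ⊕ J_2(3)

The characteristic polynomial is
  det(x·I − A) = x^5 - 9*x^4 + 18*x^3 + 54*x^2 - 243*x + 243 = (x - 3)^4*(x + 3)

Eigenvalues and multiplicities (the geometric multiplicity of λ is n − rank(A − λI), which equals the number of Jordan blocks for λ):
  λ = -3: algebraic multiplicity = 1, geometric multiplicity = 1
  λ = 3: algebraic multiplicity = 4, geometric multiplicity = 2

Determining the block sizes for each eigenvalue:
  λ = -3: one block (gm = 1), so the single block has size am = 1 → block sizes [1]
  λ = 3: with am = 4 and gm = 2, the partition is not yet determined (e.g. several partitions of 4 into 2 parts exist). Let N = A − (3)·I. Computing rank(N^1) = 3, rank(N^2) = 1; the number of blocks of size ≥ j is rank(N^{j−1}) − rank(N^j), giving [2, 2]. So we have 2 block(s) of size 2 → block sizes [2, 2]

Assembling the blocks gives a Jordan form
J =
  [-3, 0, 0, 0, 0]
  [ 0, 3, 1, 0, 0]
  [ 0, 0, 3, 0, 0]
  [ 0, 0, 0, 3, 1]
  [ 0, 0, 0, 0, 3]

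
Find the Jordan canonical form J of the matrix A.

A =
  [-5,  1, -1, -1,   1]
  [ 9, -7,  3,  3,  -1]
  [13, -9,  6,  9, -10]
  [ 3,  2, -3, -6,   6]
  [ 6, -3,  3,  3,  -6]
J_2(-4) ⊕ J_1(-4) ⊕ J_2(-3)

The characteristic polynomial is
  det(x·I − A) = x^5 + 18*x^4 + 129*x^3 + 460*x^2 + 816*x + 576 = (x + 3)^2*(x + 4)^3

Eigenvalues and multiplicities (the geometric multiplicity of λ is n − rank(A − λI), which equals the number of Jordan blocks for λ):
  λ = -4: algebraic multiplicity = 3, geometric multiplicity = 2
  λ = -3: algebraic multiplicity = 2, geometric multiplicity = 1

Determining the block sizes for each eigenvalue:
  λ = -4: 2 blocks summing to 3 forces exactly one block of size 2 and the rest size 1 → block sizes [2, 1]
  λ = -3: one block (gm = 1), so the single block has size am = 2 → block sizes [2]

Assembling the blocks gives a Jordan form
J =
  [-4,  1,  0,  0,  0]
  [ 0, -4,  0,  0,  0]
  [ 0,  0, -4,  0,  0]
  [ 0,  0,  0, -3,  1]
  [ 0,  0,  0,  0, -3]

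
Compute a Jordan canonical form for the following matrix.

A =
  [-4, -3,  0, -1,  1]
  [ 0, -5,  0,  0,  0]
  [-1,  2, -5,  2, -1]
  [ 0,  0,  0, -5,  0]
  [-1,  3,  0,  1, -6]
J_2(-5) ⊕ J_2(-5) ⊕ J_1(-5)

The characteristic polynomial is
  det(x·I − A) = x^5 + 25*x^4 + 250*x^3 + 1250*x^2 + 3125*x + 3125 = (x + 5)^5

Eigenvalues and multiplicities (the geometric multiplicity of λ is n − rank(A − λI), which equals the number of Jordan blocks for λ):
  λ = -5: algebraic multiplicity = 5, geometric multiplicity = 3

Determining the block sizes for each eigenvalue:
  λ = -5: with am = 5 and gm = 3, the partition is not yet determined (e.g. several partitions of 5 into 3 parts exist). Let N = A − (-5)·I. Computing rank(N^1) = 2, rank(N^2) = 0; the number of blocks of size ≥ j is rank(N^{j−1}) − rank(N^j), giving [3, 2]. So we have 2 block(s) of size 2, 1 block(s) of size 1 → block sizes [2, 2, 1]

Assembling the blocks gives a Jordan form
J =
  [-5,  1,  0,  0,  0]
  [ 0, -5,  0,  0,  0]
  [ 0,  0, -5,  1,  0]
  [ 0,  0,  0, -5,  0]
  [ 0,  0,  0,  0, -5]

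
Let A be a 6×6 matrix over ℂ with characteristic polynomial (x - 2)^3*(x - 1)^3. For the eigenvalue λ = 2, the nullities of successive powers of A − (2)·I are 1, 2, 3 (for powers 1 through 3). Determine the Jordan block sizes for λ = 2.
Block sizes for λ = 2: [3]

From the dimensions of kernels of powers, the number of Jordan blocks of size at least j is d_j − d_{j−1} where d_j = dim ker(N^j) (with d_0 = 0). Computing the differences gives [1, 1, 1].
The number of blocks of size exactly k is (#blocks of size ≥ k) − (#blocks of size ≥ k + 1), so the partition is: 1 block(s) of size 3.
In nonincreasing order the block sizes are [3].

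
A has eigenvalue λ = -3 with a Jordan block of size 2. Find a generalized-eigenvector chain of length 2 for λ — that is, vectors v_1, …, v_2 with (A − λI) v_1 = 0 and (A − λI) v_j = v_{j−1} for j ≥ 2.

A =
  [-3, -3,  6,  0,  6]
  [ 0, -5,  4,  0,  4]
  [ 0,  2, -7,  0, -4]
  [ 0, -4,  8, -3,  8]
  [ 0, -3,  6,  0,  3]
A Jordan chain for λ = -3 of length 2:
v_1 = (-3, -2, 2, -4, -3)ᵀ
v_2 = (0, 1, 0, 0, 0)ᵀ

Let N = A − (-3)·I. We want v_2 with N^2 v_2 = 0 but N^1 v_2 ≠ 0; then v_{j-1} := N · v_j for j = 2, …, 2.

Pick v_2 = (0, 1, 0, 0, 0)ᵀ.
Then v_1 = N · v_2 = (-3, -2, 2, -4, -3)ᵀ.

Sanity check: (A − (-3)·I) v_1 = (0, 0, 0, 0, 0)ᵀ = 0. ✓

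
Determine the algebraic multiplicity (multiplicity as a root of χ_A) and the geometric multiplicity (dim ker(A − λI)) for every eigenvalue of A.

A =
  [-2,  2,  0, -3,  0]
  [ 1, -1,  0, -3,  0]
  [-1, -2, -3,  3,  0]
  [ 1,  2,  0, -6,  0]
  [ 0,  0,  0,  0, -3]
λ = -3: alg = 5, geom = 4

Step 1 — factor the characteristic polynomial to read off the algebraic multiplicities:
  χ_A(x) = (x + 3)^5

Step 2 — compute geometric multiplicities via the rank-nullity identity g(λ) = n − rank(A − λI):
  rank(A − (-3)·I) = 1, so dim ker(A − (-3)·I) = n − 1 = 4

Summary:
  λ = -3: algebraic multiplicity = 5, geometric multiplicity = 4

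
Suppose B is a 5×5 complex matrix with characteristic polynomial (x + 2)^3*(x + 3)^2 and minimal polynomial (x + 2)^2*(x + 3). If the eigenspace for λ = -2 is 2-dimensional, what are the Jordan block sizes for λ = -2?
Block sizes for λ = -2: [2, 1]

Step 1 — from the characteristic polynomial, algebraic multiplicity of λ = -2 is 3. From dim ker(B − (-2)·I) = 2, there are exactly 2 Jordan blocks for λ = -2.
Step 2 — from the minimal polynomial, the factor (x + 2)^2 tells us the largest block for λ = -2 has size 2.
Step 3 — with total size 3, 2 blocks, and largest block 2, the block sizes (in nonincreasing order) are [2, 1].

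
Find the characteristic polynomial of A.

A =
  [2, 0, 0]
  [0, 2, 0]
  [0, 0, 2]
x^3 - 6*x^2 + 12*x - 8

Expanding det(x·I − A) (e.g. by cofactor expansion or by noting that A is similar to its Jordan form J, which has the same characteristic polynomial as A) gives
  χ_A(x) = x^3 - 6*x^2 + 12*x - 8
which factors as (x - 2)^3. The eigenvalues (with algebraic multiplicities) are λ = 2 with multiplicity 3.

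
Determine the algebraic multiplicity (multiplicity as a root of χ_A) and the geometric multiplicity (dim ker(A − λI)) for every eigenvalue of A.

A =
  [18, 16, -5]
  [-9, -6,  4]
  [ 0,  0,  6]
λ = 6: alg = 3, geom = 1

Step 1 — factor the characteristic polynomial to read off the algebraic multiplicities:
  χ_A(x) = (x - 6)^3

Step 2 — compute geometric multiplicities via the rank-nullity identity g(λ) = n − rank(A − λI):
  rank(A − (6)·I) = 2, so dim ker(A − (6)·I) = n − 2 = 1

Summary:
  λ = 6: algebraic multiplicity = 3, geometric multiplicity = 1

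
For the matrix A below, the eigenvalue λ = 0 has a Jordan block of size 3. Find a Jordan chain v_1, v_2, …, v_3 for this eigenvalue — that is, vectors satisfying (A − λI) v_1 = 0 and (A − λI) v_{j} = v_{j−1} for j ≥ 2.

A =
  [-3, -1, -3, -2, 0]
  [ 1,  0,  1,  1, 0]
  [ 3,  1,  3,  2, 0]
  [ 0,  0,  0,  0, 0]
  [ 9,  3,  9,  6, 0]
A Jordan chain for λ = 0 of length 3:
v_1 = (-1, 0, 1, 0, 3)ᵀ
v_2 = (-3, 1, 3, 0, 9)ᵀ
v_3 = (1, 0, 0, 0, 0)ᵀ

Let N = A − (0)·I. We want v_3 with N^3 v_3 = 0 but N^2 v_3 ≠ 0; then v_{j-1} := N · v_j for j = 3, …, 2.

Pick v_3 = (1, 0, 0, 0, 0)ᵀ.
Then v_2 = N · v_3 = (-3, 1, 3, 0, 9)ᵀ.
Then v_1 = N · v_2 = (-1, 0, 1, 0, 3)ᵀ.

Sanity check: (A − (0)·I) v_1 = (0, 0, 0, 0, 0)ᵀ = 0. ✓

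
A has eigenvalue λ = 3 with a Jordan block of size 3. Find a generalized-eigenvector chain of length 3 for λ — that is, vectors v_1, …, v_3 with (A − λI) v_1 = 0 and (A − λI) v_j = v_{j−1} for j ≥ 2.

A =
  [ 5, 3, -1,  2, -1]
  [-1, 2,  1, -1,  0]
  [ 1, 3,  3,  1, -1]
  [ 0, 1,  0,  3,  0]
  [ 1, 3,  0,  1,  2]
A Jordan chain for λ = 3 of length 3:
v_1 = (-1, 0, -2, -1, -2)ᵀ
v_2 = (2, -1, 1, 0, 1)ᵀ
v_3 = (1, 0, 0, 0, 0)ᵀ

Let N = A − (3)·I. We want v_3 with N^3 v_3 = 0 but N^2 v_3 ≠ 0; then v_{j-1} := N · v_j for j = 3, …, 2.

Pick v_3 = (1, 0, 0, 0, 0)ᵀ.
Then v_2 = N · v_3 = (2, -1, 1, 0, 1)ᵀ.
Then v_1 = N · v_2 = (-1, 0, -2, -1, -2)ᵀ.

Sanity check: (A − (3)·I) v_1 = (0, 0, 0, 0, 0)ᵀ = 0. ✓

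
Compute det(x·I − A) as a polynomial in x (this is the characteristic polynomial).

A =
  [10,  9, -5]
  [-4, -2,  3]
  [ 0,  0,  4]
x^3 - 12*x^2 + 48*x - 64

Expanding det(x·I − A) (e.g. by cofactor expansion or by noting that A is similar to its Jordan form J, which has the same characteristic polynomial as A) gives
  χ_A(x) = x^3 - 12*x^2 + 48*x - 64
which factors as (x - 4)^3. The eigenvalues (with algebraic multiplicities) are λ = 4 with multiplicity 3.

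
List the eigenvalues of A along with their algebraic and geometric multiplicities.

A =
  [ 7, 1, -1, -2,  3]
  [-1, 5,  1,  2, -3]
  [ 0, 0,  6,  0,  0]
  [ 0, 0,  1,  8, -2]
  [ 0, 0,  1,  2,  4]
λ = 6: alg = 5, geom = 3

Step 1 — factor the characteristic polynomial to read off the algebraic multiplicities:
  χ_A(x) = (x - 6)^5

Step 2 — compute geometric multiplicities via the rank-nullity identity g(λ) = n − rank(A − λI):
  rank(A − (6)·I) = 2, so dim ker(A − (6)·I) = n − 2 = 3

Summary:
  λ = 6: algebraic multiplicity = 5, geometric multiplicity = 3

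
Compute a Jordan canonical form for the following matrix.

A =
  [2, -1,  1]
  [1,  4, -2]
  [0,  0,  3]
J_3(3)

The characteristic polynomial is
  det(x·I − A) = x^3 - 9*x^2 + 27*x - 27 = (x - 3)^3

Eigenvalues and multiplicities (the geometric multiplicity of λ is n − rank(A − λI), which equals the number of Jordan blocks for λ):
  λ = 3: algebraic multiplicity = 3, geometric multiplicity = 1

Determining the block sizes for each eigenvalue:
  λ = 3: one block (gm = 1), so the single block has size am = 3 → block sizes [3]

Assembling the blocks gives a Jordan form
J =
  [3, 1, 0]
  [0, 3, 1]
  [0, 0, 3]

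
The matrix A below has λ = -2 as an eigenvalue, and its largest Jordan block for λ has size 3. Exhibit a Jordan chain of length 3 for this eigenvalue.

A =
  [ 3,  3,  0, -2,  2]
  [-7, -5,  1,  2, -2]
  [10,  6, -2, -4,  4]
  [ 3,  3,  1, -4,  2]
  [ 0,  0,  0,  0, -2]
A Jordan chain for λ = -2 of length 3:
v_1 = (-2, 2, -4, -2, 0)ᵀ
v_2 = (5, -7, 10, 3, 0)ᵀ
v_3 = (1, 0, 0, 0, 0)ᵀ

Let N = A − (-2)·I. We want v_3 with N^3 v_3 = 0 but N^2 v_3 ≠ 0; then v_{j-1} := N · v_j for j = 3, …, 2.

Pick v_3 = (1, 0, 0, 0, 0)ᵀ.
Then v_2 = N · v_3 = (5, -7, 10, 3, 0)ᵀ.
Then v_1 = N · v_2 = (-2, 2, -4, -2, 0)ᵀ.

Sanity check: (A − (-2)·I) v_1 = (0, 0, 0, 0, 0)ᵀ = 0. ✓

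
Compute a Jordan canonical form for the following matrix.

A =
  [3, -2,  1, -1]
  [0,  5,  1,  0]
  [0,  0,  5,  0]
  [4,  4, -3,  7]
J_3(5) ⊕ J_1(5)

The characteristic polynomial is
  det(x·I − A) = x^4 - 20*x^3 + 150*x^2 - 500*x + 625 = (x - 5)^4

Eigenvalues and multiplicities (the geometric multiplicity of λ is n − rank(A − λI), which equals the number of Jordan blocks for λ):
  λ = 5: algebraic multiplicity = 4, geometric multiplicity = 2

Determining the block sizes for each eigenvalue:
  λ = 5: with am = 4 and gm = 2, the partition is not yet determined (e.g. several partitions of 4 into 2 parts exist). Let N = A − (5)·I. Computing rank(N^1) = 2, rank(N^2) = 1, rank(N^3) = 0; the number of blocks of size ≥ j is rank(N^{j−1}) − rank(N^j), giving [2, 1, 1]. So we have 1 block(s) of size 3, 1 block(s) of size 1 → block sizes [3, 1]

Assembling the blocks gives a Jordan form
J =
  [5, 1, 0, 0]
  [0, 5, 1, 0]
  [0, 0, 5, 0]
  [0, 0, 0, 5]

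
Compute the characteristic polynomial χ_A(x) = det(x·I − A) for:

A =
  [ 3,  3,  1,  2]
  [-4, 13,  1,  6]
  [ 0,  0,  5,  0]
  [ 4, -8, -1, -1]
x^4 - 20*x^3 + 150*x^2 - 500*x + 625

Expanding det(x·I − A) (e.g. by cofactor expansion or by noting that A is similar to its Jordan form J, which has the same characteristic polynomial as A) gives
  χ_A(x) = x^4 - 20*x^3 + 150*x^2 - 500*x + 625
which factors as (x - 5)^4. The eigenvalues (with algebraic multiplicities) are λ = 5 with multiplicity 4.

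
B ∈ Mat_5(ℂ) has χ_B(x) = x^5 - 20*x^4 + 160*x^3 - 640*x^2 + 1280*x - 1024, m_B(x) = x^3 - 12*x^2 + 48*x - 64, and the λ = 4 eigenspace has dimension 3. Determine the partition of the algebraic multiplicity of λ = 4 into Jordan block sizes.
Block sizes for λ = 4: [3, 1, 1]

Step 1 — from the characteristic polynomial, algebraic multiplicity of λ = 4 is 5. From dim ker(B − (4)·I) = 3, there are exactly 3 Jordan blocks for λ = 4.
Step 2 — from the minimal polynomial, the factor (x − 4)^3 tells us the largest block for λ = 4 has size 3.
Step 3 — with total size 5, 3 blocks, and largest block 3, the block sizes (in nonincreasing order) are [3, 1, 1].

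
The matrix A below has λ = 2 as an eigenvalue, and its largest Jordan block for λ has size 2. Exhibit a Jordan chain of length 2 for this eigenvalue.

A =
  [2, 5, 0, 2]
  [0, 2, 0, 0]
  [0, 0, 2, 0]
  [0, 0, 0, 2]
A Jordan chain for λ = 2 of length 2:
v_1 = (5, 0, 0, 0)ᵀ
v_2 = (0, 1, 0, 0)ᵀ

Let N = A − (2)·I. We want v_2 with N^2 v_2 = 0 but N^1 v_2 ≠ 0; then v_{j-1} := N · v_j for j = 2, …, 2.

Pick v_2 = (0, 1, 0, 0)ᵀ.
Then v_1 = N · v_2 = (5, 0, 0, 0)ᵀ.

Sanity check: (A − (2)·I) v_1 = (0, 0, 0, 0)ᵀ = 0. ✓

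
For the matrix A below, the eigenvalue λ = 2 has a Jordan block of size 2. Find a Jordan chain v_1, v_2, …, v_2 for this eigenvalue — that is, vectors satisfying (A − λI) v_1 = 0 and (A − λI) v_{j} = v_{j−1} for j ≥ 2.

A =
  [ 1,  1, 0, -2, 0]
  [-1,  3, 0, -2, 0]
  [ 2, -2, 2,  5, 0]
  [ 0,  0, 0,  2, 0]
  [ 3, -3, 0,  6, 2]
A Jordan chain for λ = 2 of length 2:
v_1 = (-1, -1, 2, 0, 3)ᵀ
v_2 = (1, 0, 0, 0, 0)ᵀ

Let N = A − (2)·I. We want v_2 with N^2 v_2 = 0 but N^1 v_2 ≠ 0; then v_{j-1} := N · v_j for j = 2, …, 2.

Pick v_2 = (1, 0, 0, 0, 0)ᵀ.
Then v_1 = N · v_2 = (-1, -1, 2, 0, 3)ᵀ.

Sanity check: (A − (2)·I) v_1 = (0, 0, 0, 0, 0)ᵀ = 0. ✓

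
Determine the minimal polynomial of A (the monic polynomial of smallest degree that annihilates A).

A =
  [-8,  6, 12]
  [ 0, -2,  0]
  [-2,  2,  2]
x^2 + 6*x + 8

The characteristic polynomial is χ_A(x) = (x + 2)^2*(x + 4), so the eigenvalues are known. The minimal polynomial is
  m_A(x) = Π_λ (x − λ)^{k_λ}
where k_λ is the size of the *largest* Jordan block for λ (equivalently, the smallest k with (A − λI)^k v = 0 for every generalised eigenvector v of λ).

  λ = -4: largest Jordan block has size 1, contributing (x + 4)
  λ = -2: largest Jordan block has size 1, contributing (x + 2)

So m_A(x) = (x + 2)*(x + 4) = x^2 + 6*x + 8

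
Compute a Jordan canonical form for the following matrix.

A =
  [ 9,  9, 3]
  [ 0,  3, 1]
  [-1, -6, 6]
J_3(6)

The characteristic polynomial is
  det(x·I − A) = x^3 - 18*x^2 + 108*x - 216 = (x - 6)^3

Eigenvalues and multiplicities (the geometric multiplicity of λ is n − rank(A − λI), which equals the number of Jordan blocks for λ):
  λ = 6: algebraic multiplicity = 3, geometric multiplicity = 1

Determining the block sizes for each eigenvalue:
  λ = 6: one block (gm = 1), so the single block has size am = 3 → block sizes [3]

Assembling the blocks gives a Jordan form
J =
  [6, 1, 0]
  [0, 6, 1]
  [0, 0, 6]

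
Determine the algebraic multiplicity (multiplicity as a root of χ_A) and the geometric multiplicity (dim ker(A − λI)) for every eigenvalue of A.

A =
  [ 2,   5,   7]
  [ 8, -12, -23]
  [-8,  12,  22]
λ = 4: alg = 3, geom = 1

Step 1 — factor the characteristic polynomial to read off the algebraic multiplicities:
  χ_A(x) = (x - 4)^3

Step 2 — compute geometric multiplicities via the rank-nullity identity g(λ) = n − rank(A − λI):
  rank(A − (4)·I) = 2, so dim ker(A − (4)·I) = n − 2 = 1

Summary:
  λ = 4: algebraic multiplicity = 3, geometric multiplicity = 1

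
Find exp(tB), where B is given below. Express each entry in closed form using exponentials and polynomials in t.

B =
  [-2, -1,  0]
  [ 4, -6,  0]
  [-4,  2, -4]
e^{tB} =
  [2*t*exp(-4*t) + exp(-4*t), -t*exp(-4*t), 0]
  [4*t*exp(-4*t), -2*t*exp(-4*t) + exp(-4*t), 0]
  [-4*t*exp(-4*t), 2*t*exp(-4*t), exp(-4*t)]

Strategy: write B = P · J · P⁻¹ where J is a Jordan canonical form, so e^{tB} = P · e^{tJ} · P⁻¹, and e^{tJ} can be computed block-by-block.

B has Jordan form
J =
  [-4,  1,  0]
  [ 0, -4,  0]
  [ 0,  0, -4]
(up to reordering of blocks).

Per-block formulas:
  For a 1×1 block at λ = -4: exp(t · [-4]) = [e^(-4t)].
  For a 2×2 Jordan block J_2(-4): exp(t · J_2(-4)) = e^(-4t)·(I + t·N), where N is the 2×2 nilpotent shift.

After assembling e^{tJ} and conjugating by P, we get:

e^{tB} =
  [2*t*exp(-4*t) + exp(-4*t), -t*exp(-4*t), 0]
  [4*t*exp(-4*t), -2*t*exp(-4*t) + exp(-4*t), 0]
  [-4*t*exp(-4*t), 2*t*exp(-4*t), exp(-4*t)]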